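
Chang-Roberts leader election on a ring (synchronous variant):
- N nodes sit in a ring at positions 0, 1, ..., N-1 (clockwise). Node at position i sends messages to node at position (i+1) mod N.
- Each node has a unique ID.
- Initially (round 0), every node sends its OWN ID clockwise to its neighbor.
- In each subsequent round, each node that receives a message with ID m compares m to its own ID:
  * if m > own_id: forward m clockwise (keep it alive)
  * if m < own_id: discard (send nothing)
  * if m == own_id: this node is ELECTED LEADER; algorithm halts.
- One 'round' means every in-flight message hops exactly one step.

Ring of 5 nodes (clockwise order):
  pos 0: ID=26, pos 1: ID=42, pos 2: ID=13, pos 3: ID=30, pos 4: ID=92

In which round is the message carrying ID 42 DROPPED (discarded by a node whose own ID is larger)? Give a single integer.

Round 1: pos1(id42) recv 26: drop; pos2(id13) recv 42: fwd; pos3(id30) recv 13: drop; pos4(id92) recv 30: drop; pos0(id26) recv 92: fwd
Round 2: pos3(id30) recv 42: fwd; pos1(id42) recv 92: fwd
Round 3: pos4(id92) recv 42: drop; pos2(id13) recv 92: fwd
Round 4: pos3(id30) recv 92: fwd
Round 5: pos4(id92) recv 92: ELECTED
Message ID 42 originates at pos 1; dropped at pos 4 in round 3

Answer: 3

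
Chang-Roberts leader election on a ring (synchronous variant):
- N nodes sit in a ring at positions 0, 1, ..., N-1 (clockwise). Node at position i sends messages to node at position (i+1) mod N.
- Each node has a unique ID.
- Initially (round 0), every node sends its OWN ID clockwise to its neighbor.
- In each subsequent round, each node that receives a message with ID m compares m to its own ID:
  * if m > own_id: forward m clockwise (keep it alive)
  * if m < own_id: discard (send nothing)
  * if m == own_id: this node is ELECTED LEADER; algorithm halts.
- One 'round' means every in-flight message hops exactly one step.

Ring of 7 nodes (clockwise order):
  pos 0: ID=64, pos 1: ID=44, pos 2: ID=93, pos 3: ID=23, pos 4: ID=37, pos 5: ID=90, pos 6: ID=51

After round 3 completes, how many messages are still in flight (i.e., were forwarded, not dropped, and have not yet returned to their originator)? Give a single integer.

Answer: 2

Derivation:
Round 1: pos1(id44) recv 64: fwd; pos2(id93) recv 44: drop; pos3(id23) recv 93: fwd; pos4(id37) recv 23: drop; pos5(id90) recv 37: drop; pos6(id51) recv 90: fwd; pos0(id64) recv 51: drop
Round 2: pos2(id93) recv 64: drop; pos4(id37) recv 93: fwd; pos0(id64) recv 90: fwd
Round 3: pos5(id90) recv 93: fwd; pos1(id44) recv 90: fwd
After round 3: 2 messages still in flight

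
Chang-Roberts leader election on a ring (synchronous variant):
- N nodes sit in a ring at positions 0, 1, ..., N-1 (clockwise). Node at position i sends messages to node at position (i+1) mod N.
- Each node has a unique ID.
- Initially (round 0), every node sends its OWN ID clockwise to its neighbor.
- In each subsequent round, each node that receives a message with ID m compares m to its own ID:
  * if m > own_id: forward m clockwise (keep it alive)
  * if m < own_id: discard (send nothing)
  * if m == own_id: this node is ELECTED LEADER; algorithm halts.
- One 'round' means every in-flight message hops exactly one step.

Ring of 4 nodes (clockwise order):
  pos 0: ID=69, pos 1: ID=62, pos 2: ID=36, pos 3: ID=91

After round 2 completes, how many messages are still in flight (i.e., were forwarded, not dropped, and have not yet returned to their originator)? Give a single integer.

Round 1: pos1(id62) recv 69: fwd; pos2(id36) recv 62: fwd; pos3(id91) recv 36: drop; pos0(id69) recv 91: fwd
Round 2: pos2(id36) recv 69: fwd; pos3(id91) recv 62: drop; pos1(id62) recv 91: fwd
After round 2: 2 messages still in flight

Answer: 2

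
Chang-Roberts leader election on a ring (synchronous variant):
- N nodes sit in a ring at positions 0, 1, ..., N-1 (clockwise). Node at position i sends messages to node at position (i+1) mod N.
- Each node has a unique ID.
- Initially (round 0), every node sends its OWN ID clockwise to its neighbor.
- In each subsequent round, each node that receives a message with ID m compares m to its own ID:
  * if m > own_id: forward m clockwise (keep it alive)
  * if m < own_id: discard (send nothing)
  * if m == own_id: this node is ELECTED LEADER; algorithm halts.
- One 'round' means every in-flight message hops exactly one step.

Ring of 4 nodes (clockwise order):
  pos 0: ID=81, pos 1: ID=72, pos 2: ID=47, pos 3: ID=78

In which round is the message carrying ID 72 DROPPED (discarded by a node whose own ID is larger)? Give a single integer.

Answer: 2

Derivation:
Round 1: pos1(id72) recv 81: fwd; pos2(id47) recv 72: fwd; pos3(id78) recv 47: drop; pos0(id81) recv 78: drop
Round 2: pos2(id47) recv 81: fwd; pos3(id78) recv 72: drop
Round 3: pos3(id78) recv 81: fwd
Round 4: pos0(id81) recv 81: ELECTED
Message ID 72 originates at pos 1; dropped at pos 3 in round 2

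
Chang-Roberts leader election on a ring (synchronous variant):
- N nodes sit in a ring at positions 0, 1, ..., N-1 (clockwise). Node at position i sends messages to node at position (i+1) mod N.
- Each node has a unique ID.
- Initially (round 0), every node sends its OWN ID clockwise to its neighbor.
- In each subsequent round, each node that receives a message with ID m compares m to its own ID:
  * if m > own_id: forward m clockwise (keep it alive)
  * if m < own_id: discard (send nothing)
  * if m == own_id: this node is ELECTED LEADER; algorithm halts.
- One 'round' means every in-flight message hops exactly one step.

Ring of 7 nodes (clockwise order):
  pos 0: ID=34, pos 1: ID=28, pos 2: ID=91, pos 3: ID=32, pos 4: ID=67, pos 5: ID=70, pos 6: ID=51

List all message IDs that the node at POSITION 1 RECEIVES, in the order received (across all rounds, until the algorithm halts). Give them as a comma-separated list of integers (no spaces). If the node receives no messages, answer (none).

Round 1: pos1(id28) recv 34: fwd; pos2(id91) recv 28: drop; pos3(id32) recv 91: fwd; pos4(id67) recv 32: drop; pos5(id70) recv 67: drop; pos6(id51) recv 70: fwd; pos0(id34) recv 51: fwd
Round 2: pos2(id91) recv 34: drop; pos4(id67) recv 91: fwd; pos0(id34) recv 70: fwd; pos1(id28) recv 51: fwd
Round 3: pos5(id70) recv 91: fwd; pos1(id28) recv 70: fwd; pos2(id91) recv 51: drop
Round 4: pos6(id51) recv 91: fwd; pos2(id91) recv 70: drop
Round 5: pos0(id34) recv 91: fwd
Round 6: pos1(id28) recv 91: fwd
Round 7: pos2(id91) recv 91: ELECTED

Answer: 34,51,70,91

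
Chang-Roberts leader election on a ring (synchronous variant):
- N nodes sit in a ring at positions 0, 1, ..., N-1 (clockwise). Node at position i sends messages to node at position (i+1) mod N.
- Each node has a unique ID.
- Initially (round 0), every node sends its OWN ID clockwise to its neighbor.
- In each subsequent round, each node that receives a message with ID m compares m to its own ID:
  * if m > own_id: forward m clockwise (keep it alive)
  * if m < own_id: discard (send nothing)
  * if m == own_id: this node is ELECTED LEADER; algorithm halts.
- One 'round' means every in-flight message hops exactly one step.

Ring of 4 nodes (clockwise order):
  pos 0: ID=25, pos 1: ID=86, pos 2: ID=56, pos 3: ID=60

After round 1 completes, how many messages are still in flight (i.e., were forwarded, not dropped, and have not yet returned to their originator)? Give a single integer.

Answer: 2

Derivation:
Round 1: pos1(id86) recv 25: drop; pos2(id56) recv 86: fwd; pos3(id60) recv 56: drop; pos0(id25) recv 60: fwd
After round 1: 2 messages still in flight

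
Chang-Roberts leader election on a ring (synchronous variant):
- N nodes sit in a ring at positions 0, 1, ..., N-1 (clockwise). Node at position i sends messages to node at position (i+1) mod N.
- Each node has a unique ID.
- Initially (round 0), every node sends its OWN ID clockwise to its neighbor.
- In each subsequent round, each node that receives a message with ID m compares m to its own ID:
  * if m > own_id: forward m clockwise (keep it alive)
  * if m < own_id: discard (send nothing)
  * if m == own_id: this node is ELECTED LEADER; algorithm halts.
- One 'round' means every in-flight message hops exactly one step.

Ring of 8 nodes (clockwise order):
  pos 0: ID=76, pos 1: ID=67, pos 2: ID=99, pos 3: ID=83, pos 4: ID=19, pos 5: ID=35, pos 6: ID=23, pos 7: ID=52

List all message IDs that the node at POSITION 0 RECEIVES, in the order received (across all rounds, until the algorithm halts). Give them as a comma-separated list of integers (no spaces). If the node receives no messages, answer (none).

Answer: 52,83,99

Derivation:
Round 1: pos1(id67) recv 76: fwd; pos2(id99) recv 67: drop; pos3(id83) recv 99: fwd; pos4(id19) recv 83: fwd; pos5(id35) recv 19: drop; pos6(id23) recv 35: fwd; pos7(id52) recv 23: drop; pos0(id76) recv 52: drop
Round 2: pos2(id99) recv 76: drop; pos4(id19) recv 99: fwd; pos5(id35) recv 83: fwd; pos7(id52) recv 35: drop
Round 3: pos5(id35) recv 99: fwd; pos6(id23) recv 83: fwd
Round 4: pos6(id23) recv 99: fwd; pos7(id52) recv 83: fwd
Round 5: pos7(id52) recv 99: fwd; pos0(id76) recv 83: fwd
Round 6: pos0(id76) recv 99: fwd; pos1(id67) recv 83: fwd
Round 7: pos1(id67) recv 99: fwd; pos2(id99) recv 83: drop
Round 8: pos2(id99) recv 99: ELECTED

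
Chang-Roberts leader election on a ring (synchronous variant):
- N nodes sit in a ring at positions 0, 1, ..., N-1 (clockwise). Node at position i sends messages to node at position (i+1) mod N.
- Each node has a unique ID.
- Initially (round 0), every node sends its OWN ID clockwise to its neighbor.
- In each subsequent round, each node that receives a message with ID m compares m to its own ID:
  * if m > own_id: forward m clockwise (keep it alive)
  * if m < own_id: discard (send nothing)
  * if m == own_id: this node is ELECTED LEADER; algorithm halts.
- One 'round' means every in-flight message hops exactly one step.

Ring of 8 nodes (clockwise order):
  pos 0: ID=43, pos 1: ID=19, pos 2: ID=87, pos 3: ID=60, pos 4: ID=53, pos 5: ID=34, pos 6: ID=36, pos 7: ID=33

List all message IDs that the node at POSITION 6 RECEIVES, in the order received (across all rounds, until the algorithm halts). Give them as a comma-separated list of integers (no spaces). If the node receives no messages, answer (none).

Answer: 34,53,60,87

Derivation:
Round 1: pos1(id19) recv 43: fwd; pos2(id87) recv 19: drop; pos3(id60) recv 87: fwd; pos4(id53) recv 60: fwd; pos5(id34) recv 53: fwd; pos6(id36) recv 34: drop; pos7(id33) recv 36: fwd; pos0(id43) recv 33: drop
Round 2: pos2(id87) recv 43: drop; pos4(id53) recv 87: fwd; pos5(id34) recv 60: fwd; pos6(id36) recv 53: fwd; pos0(id43) recv 36: drop
Round 3: pos5(id34) recv 87: fwd; pos6(id36) recv 60: fwd; pos7(id33) recv 53: fwd
Round 4: pos6(id36) recv 87: fwd; pos7(id33) recv 60: fwd; pos0(id43) recv 53: fwd
Round 5: pos7(id33) recv 87: fwd; pos0(id43) recv 60: fwd; pos1(id19) recv 53: fwd
Round 6: pos0(id43) recv 87: fwd; pos1(id19) recv 60: fwd; pos2(id87) recv 53: drop
Round 7: pos1(id19) recv 87: fwd; pos2(id87) recv 60: drop
Round 8: pos2(id87) recv 87: ELECTED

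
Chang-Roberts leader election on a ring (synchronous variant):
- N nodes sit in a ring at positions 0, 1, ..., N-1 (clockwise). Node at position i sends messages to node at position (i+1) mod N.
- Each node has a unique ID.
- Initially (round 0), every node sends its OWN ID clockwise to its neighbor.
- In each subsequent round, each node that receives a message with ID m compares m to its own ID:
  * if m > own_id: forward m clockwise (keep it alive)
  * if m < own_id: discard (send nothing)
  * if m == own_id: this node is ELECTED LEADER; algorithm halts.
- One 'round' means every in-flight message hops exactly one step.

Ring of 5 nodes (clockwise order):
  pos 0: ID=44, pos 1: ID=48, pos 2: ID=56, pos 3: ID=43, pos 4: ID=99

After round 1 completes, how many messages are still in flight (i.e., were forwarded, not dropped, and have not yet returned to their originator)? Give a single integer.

Answer: 2

Derivation:
Round 1: pos1(id48) recv 44: drop; pos2(id56) recv 48: drop; pos3(id43) recv 56: fwd; pos4(id99) recv 43: drop; pos0(id44) recv 99: fwd
After round 1: 2 messages still in flight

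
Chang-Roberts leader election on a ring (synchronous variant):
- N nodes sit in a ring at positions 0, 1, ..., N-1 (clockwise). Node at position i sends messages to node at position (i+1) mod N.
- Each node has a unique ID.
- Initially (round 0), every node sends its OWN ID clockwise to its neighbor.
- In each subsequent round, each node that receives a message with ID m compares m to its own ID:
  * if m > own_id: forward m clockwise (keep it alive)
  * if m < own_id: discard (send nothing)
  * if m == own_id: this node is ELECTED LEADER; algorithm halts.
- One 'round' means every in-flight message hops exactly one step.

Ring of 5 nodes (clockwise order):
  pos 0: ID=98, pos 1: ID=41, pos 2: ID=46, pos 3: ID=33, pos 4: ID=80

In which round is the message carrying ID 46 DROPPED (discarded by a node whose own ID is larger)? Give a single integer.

Round 1: pos1(id41) recv 98: fwd; pos2(id46) recv 41: drop; pos3(id33) recv 46: fwd; pos4(id80) recv 33: drop; pos0(id98) recv 80: drop
Round 2: pos2(id46) recv 98: fwd; pos4(id80) recv 46: drop
Round 3: pos3(id33) recv 98: fwd
Round 4: pos4(id80) recv 98: fwd
Round 5: pos0(id98) recv 98: ELECTED
Message ID 46 originates at pos 2; dropped at pos 4 in round 2

Answer: 2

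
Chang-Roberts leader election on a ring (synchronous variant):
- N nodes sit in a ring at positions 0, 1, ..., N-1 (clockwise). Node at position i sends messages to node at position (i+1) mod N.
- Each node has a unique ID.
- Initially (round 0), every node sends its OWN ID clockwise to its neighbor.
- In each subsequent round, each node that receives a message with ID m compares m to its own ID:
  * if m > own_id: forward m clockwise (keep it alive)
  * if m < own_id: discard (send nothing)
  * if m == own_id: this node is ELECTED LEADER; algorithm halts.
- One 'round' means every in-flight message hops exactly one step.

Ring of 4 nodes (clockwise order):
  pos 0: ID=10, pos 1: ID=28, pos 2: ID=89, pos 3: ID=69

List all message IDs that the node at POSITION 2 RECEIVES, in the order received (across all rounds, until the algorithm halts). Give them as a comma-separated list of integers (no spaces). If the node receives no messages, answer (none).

Round 1: pos1(id28) recv 10: drop; pos2(id89) recv 28: drop; pos3(id69) recv 89: fwd; pos0(id10) recv 69: fwd
Round 2: pos0(id10) recv 89: fwd; pos1(id28) recv 69: fwd
Round 3: pos1(id28) recv 89: fwd; pos2(id89) recv 69: drop
Round 4: pos2(id89) recv 89: ELECTED

Answer: 28,69,89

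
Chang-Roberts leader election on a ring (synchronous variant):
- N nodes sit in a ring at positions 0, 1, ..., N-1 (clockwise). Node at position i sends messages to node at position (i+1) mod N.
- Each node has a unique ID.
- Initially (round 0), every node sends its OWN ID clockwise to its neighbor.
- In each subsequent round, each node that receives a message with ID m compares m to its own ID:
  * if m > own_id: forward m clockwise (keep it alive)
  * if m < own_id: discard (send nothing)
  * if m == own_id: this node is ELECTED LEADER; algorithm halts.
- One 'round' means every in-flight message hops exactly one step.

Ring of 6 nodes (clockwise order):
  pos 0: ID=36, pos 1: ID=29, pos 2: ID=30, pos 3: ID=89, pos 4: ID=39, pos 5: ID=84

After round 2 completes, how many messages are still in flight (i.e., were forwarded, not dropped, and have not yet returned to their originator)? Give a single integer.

Round 1: pos1(id29) recv 36: fwd; pos2(id30) recv 29: drop; pos3(id89) recv 30: drop; pos4(id39) recv 89: fwd; pos5(id84) recv 39: drop; pos0(id36) recv 84: fwd
Round 2: pos2(id30) recv 36: fwd; pos5(id84) recv 89: fwd; pos1(id29) recv 84: fwd
After round 2: 3 messages still in flight

Answer: 3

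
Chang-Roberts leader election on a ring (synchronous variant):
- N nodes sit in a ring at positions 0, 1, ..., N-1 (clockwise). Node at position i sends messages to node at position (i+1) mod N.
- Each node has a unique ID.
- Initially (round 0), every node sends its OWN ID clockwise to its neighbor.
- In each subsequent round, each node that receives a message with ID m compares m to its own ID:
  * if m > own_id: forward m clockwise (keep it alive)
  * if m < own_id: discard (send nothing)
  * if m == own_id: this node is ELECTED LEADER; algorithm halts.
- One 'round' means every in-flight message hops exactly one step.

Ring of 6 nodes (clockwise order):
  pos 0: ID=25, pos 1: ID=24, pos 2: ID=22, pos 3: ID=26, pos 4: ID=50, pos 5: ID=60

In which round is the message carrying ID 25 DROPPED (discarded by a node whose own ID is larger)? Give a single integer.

Answer: 3

Derivation:
Round 1: pos1(id24) recv 25: fwd; pos2(id22) recv 24: fwd; pos3(id26) recv 22: drop; pos4(id50) recv 26: drop; pos5(id60) recv 50: drop; pos0(id25) recv 60: fwd
Round 2: pos2(id22) recv 25: fwd; pos3(id26) recv 24: drop; pos1(id24) recv 60: fwd
Round 3: pos3(id26) recv 25: drop; pos2(id22) recv 60: fwd
Round 4: pos3(id26) recv 60: fwd
Round 5: pos4(id50) recv 60: fwd
Round 6: pos5(id60) recv 60: ELECTED
Message ID 25 originates at pos 0; dropped at pos 3 in round 3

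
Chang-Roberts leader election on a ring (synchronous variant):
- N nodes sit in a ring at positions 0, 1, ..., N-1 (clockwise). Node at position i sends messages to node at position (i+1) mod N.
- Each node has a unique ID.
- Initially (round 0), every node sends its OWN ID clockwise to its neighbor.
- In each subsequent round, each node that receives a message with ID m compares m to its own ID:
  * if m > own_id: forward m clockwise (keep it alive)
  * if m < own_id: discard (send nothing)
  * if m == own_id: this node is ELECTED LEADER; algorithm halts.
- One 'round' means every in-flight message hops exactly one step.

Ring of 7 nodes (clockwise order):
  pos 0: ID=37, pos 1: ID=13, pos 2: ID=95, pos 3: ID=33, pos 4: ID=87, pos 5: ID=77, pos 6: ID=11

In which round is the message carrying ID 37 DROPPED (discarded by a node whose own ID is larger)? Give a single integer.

Round 1: pos1(id13) recv 37: fwd; pos2(id95) recv 13: drop; pos3(id33) recv 95: fwd; pos4(id87) recv 33: drop; pos5(id77) recv 87: fwd; pos6(id11) recv 77: fwd; pos0(id37) recv 11: drop
Round 2: pos2(id95) recv 37: drop; pos4(id87) recv 95: fwd; pos6(id11) recv 87: fwd; pos0(id37) recv 77: fwd
Round 3: pos5(id77) recv 95: fwd; pos0(id37) recv 87: fwd; pos1(id13) recv 77: fwd
Round 4: pos6(id11) recv 95: fwd; pos1(id13) recv 87: fwd; pos2(id95) recv 77: drop
Round 5: pos0(id37) recv 95: fwd; pos2(id95) recv 87: drop
Round 6: pos1(id13) recv 95: fwd
Round 7: pos2(id95) recv 95: ELECTED
Message ID 37 originates at pos 0; dropped at pos 2 in round 2

Answer: 2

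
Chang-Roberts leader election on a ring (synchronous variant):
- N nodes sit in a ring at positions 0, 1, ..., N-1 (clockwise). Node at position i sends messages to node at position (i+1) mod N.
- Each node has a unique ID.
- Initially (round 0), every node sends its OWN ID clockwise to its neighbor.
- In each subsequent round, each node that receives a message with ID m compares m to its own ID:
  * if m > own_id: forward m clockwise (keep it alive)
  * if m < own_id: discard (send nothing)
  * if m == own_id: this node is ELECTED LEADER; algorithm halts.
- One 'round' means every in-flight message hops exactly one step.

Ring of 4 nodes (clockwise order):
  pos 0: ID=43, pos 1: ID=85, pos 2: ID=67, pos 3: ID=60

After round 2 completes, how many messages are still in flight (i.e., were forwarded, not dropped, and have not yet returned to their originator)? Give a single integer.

Round 1: pos1(id85) recv 43: drop; pos2(id67) recv 85: fwd; pos3(id60) recv 67: fwd; pos0(id43) recv 60: fwd
Round 2: pos3(id60) recv 85: fwd; pos0(id43) recv 67: fwd; pos1(id85) recv 60: drop
After round 2: 2 messages still in flight

Answer: 2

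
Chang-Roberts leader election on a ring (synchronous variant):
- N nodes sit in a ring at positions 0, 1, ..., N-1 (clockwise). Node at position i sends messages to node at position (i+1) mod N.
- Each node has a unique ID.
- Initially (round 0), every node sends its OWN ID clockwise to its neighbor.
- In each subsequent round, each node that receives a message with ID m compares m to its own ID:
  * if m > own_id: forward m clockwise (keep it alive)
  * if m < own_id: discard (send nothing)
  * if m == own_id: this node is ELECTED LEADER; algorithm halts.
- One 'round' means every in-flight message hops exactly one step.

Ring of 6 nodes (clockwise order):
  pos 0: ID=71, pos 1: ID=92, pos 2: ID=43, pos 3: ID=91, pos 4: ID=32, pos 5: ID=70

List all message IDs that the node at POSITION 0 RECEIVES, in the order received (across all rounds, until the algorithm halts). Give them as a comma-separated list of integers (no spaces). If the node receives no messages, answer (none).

Answer: 70,91,92

Derivation:
Round 1: pos1(id92) recv 71: drop; pos2(id43) recv 92: fwd; pos3(id91) recv 43: drop; pos4(id32) recv 91: fwd; pos5(id70) recv 32: drop; pos0(id71) recv 70: drop
Round 2: pos3(id91) recv 92: fwd; pos5(id70) recv 91: fwd
Round 3: pos4(id32) recv 92: fwd; pos0(id71) recv 91: fwd
Round 4: pos5(id70) recv 92: fwd; pos1(id92) recv 91: drop
Round 5: pos0(id71) recv 92: fwd
Round 6: pos1(id92) recv 92: ELECTED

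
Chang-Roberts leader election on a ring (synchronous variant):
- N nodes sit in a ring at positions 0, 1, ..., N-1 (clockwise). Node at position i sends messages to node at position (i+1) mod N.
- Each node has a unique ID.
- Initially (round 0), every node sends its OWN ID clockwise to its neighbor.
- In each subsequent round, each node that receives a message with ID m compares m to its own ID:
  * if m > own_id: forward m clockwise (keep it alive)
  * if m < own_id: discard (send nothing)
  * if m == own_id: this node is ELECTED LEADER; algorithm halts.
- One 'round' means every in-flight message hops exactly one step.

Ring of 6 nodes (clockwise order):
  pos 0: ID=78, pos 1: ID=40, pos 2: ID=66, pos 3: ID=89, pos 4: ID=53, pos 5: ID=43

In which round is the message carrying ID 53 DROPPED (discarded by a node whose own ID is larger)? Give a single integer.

Answer: 2

Derivation:
Round 1: pos1(id40) recv 78: fwd; pos2(id66) recv 40: drop; pos3(id89) recv 66: drop; pos4(id53) recv 89: fwd; pos5(id43) recv 53: fwd; pos0(id78) recv 43: drop
Round 2: pos2(id66) recv 78: fwd; pos5(id43) recv 89: fwd; pos0(id78) recv 53: drop
Round 3: pos3(id89) recv 78: drop; pos0(id78) recv 89: fwd
Round 4: pos1(id40) recv 89: fwd
Round 5: pos2(id66) recv 89: fwd
Round 6: pos3(id89) recv 89: ELECTED
Message ID 53 originates at pos 4; dropped at pos 0 in round 2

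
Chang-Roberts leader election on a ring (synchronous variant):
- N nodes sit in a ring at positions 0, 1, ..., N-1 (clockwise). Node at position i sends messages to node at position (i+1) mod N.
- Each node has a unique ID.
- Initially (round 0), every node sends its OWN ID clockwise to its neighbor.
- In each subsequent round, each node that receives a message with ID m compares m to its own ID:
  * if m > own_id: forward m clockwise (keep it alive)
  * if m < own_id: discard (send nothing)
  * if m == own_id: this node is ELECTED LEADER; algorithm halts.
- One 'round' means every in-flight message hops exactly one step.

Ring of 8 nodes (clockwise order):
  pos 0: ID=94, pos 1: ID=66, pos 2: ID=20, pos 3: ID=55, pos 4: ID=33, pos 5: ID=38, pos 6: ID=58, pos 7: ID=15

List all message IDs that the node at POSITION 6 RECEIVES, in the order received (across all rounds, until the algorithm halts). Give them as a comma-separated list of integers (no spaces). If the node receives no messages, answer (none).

Answer: 38,55,66,94

Derivation:
Round 1: pos1(id66) recv 94: fwd; pos2(id20) recv 66: fwd; pos3(id55) recv 20: drop; pos4(id33) recv 55: fwd; pos5(id38) recv 33: drop; pos6(id58) recv 38: drop; pos7(id15) recv 58: fwd; pos0(id94) recv 15: drop
Round 2: pos2(id20) recv 94: fwd; pos3(id55) recv 66: fwd; pos5(id38) recv 55: fwd; pos0(id94) recv 58: drop
Round 3: pos3(id55) recv 94: fwd; pos4(id33) recv 66: fwd; pos6(id58) recv 55: drop
Round 4: pos4(id33) recv 94: fwd; pos5(id38) recv 66: fwd
Round 5: pos5(id38) recv 94: fwd; pos6(id58) recv 66: fwd
Round 6: pos6(id58) recv 94: fwd; pos7(id15) recv 66: fwd
Round 7: pos7(id15) recv 94: fwd; pos0(id94) recv 66: drop
Round 8: pos0(id94) recv 94: ELECTED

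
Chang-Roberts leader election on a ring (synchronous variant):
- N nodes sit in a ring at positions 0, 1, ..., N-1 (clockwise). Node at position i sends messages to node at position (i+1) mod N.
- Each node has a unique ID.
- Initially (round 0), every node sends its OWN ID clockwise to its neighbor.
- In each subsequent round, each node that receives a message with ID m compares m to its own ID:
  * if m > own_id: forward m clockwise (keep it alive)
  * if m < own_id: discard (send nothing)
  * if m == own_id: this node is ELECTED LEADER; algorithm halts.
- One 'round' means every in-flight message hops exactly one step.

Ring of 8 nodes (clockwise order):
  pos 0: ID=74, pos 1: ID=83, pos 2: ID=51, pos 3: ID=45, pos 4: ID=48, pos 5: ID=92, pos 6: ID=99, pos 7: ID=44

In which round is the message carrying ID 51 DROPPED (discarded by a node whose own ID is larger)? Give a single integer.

Round 1: pos1(id83) recv 74: drop; pos2(id51) recv 83: fwd; pos3(id45) recv 51: fwd; pos4(id48) recv 45: drop; pos5(id92) recv 48: drop; pos6(id99) recv 92: drop; pos7(id44) recv 99: fwd; pos0(id74) recv 44: drop
Round 2: pos3(id45) recv 83: fwd; pos4(id48) recv 51: fwd; pos0(id74) recv 99: fwd
Round 3: pos4(id48) recv 83: fwd; pos5(id92) recv 51: drop; pos1(id83) recv 99: fwd
Round 4: pos5(id92) recv 83: drop; pos2(id51) recv 99: fwd
Round 5: pos3(id45) recv 99: fwd
Round 6: pos4(id48) recv 99: fwd
Round 7: pos5(id92) recv 99: fwd
Round 8: pos6(id99) recv 99: ELECTED
Message ID 51 originates at pos 2; dropped at pos 5 in round 3

Answer: 3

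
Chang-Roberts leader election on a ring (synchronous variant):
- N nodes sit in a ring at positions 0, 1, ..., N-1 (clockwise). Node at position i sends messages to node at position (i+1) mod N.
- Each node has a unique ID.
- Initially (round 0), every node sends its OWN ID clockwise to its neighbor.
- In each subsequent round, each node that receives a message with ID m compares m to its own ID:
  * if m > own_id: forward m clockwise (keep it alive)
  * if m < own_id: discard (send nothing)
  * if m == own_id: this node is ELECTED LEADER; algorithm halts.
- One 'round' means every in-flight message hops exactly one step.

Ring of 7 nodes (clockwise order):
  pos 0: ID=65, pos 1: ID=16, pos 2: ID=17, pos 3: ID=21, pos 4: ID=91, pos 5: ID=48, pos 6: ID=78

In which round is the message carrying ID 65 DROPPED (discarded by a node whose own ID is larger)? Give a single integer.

Round 1: pos1(id16) recv 65: fwd; pos2(id17) recv 16: drop; pos3(id21) recv 17: drop; pos4(id91) recv 21: drop; pos5(id48) recv 91: fwd; pos6(id78) recv 48: drop; pos0(id65) recv 78: fwd
Round 2: pos2(id17) recv 65: fwd; pos6(id78) recv 91: fwd; pos1(id16) recv 78: fwd
Round 3: pos3(id21) recv 65: fwd; pos0(id65) recv 91: fwd; pos2(id17) recv 78: fwd
Round 4: pos4(id91) recv 65: drop; pos1(id16) recv 91: fwd; pos3(id21) recv 78: fwd
Round 5: pos2(id17) recv 91: fwd; pos4(id91) recv 78: drop
Round 6: pos3(id21) recv 91: fwd
Round 7: pos4(id91) recv 91: ELECTED
Message ID 65 originates at pos 0; dropped at pos 4 in round 4

Answer: 4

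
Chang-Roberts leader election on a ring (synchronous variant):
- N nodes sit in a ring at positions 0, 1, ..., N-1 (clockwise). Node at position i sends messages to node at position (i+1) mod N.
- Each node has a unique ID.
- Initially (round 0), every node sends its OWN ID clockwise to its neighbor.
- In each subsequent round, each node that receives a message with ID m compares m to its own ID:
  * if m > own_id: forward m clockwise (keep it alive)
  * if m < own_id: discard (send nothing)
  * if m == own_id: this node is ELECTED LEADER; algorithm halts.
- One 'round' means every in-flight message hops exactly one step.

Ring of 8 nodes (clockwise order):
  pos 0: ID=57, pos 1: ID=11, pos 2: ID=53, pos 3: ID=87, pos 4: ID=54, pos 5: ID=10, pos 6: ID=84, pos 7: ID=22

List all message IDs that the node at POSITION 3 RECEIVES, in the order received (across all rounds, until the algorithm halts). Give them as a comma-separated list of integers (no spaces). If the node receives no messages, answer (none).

Round 1: pos1(id11) recv 57: fwd; pos2(id53) recv 11: drop; pos3(id87) recv 53: drop; pos4(id54) recv 87: fwd; pos5(id10) recv 54: fwd; pos6(id84) recv 10: drop; pos7(id22) recv 84: fwd; pos0(id57) recv 22: drop
Round 2: pos2(id53) recv 57: fwd; pos5(id10) recv 87: fwd; pos6(id84) recv 54: drop; pos0(id57) recv 84: fwd
Round 3: pos3(id87) recv 57: drop; pos6(id84) recv 87: fwd; pos1(id11) recv 84: fwd
Round 4: pos7(id22) recv 87: fwd; pos2(id53) recv 84: fwd
Round 5: pos0(id57) recv 87: fwd; pos3(id87) recv 84: drop
Round 6: pos1(id11) recv 87: fwd
Round 7: pos2(id53) recv 87: fwd
Round 8: pos3(id87) recv 87: ELECTED

Answer: 53,57,84,87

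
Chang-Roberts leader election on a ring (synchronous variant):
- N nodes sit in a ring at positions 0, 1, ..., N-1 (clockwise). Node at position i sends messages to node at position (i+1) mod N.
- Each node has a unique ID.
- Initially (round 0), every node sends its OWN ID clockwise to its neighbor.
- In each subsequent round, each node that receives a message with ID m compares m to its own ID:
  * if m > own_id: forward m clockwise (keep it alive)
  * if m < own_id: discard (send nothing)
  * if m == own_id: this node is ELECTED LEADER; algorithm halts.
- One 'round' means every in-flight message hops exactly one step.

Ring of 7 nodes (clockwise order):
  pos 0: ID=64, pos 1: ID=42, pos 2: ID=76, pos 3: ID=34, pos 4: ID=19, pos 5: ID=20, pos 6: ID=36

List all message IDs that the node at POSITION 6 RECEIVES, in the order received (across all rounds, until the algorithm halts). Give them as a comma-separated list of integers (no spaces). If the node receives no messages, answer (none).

Answer: 20,34,76

Derivation:
Round 1: pos1(id42) recv 64: fwd; pos2(id76) recv 42: drop; pos3(id34) recv 76: fwd; pos4(id19) recv 34: fwd; pos5(id20) recv 19: drop; pos6(id36) recv 20: drop; pos0(id64) recv 36: drop
Round 2: pos2(id76) recv 64: drop; pos4(id19) recv 76: fwd; pos5(id20) recv 34: fwd
Round 3: pos5(id20) recv 76: fwd; pos6(id36) recv 34: drop
Round 4: pos6(id36) recv 76: fwd
Round 5: pos0(id64) recv 76: fwd
Round 6: pos1(id42) recv 76: fwd
Round 7: pos2(id76) recv 76: ELECTED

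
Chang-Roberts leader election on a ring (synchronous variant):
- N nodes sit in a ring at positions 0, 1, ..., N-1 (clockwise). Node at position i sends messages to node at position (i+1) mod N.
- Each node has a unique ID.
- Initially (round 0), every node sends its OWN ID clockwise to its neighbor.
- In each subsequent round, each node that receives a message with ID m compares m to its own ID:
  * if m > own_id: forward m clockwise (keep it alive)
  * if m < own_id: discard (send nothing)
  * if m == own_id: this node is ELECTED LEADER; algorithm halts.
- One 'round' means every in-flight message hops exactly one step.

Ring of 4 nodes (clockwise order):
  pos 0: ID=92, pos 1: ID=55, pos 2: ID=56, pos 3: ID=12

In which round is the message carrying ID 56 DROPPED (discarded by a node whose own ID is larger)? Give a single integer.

Answer: 2

Derivation:
Round 1: pos1(id55) recv 92: fwd; pos2(id56) recv 55: drop; pos3(id12) recv 56: fwd; pos0(id92) recv 12: drop
Round 2: pos2(id56) recv 92: fwd; pos0(id92) recv 56: drop
Round 3: pos3(id12) recv 92: fwd
Round 4: pos0(id92) recv 92: ELECTED
Message ID 56 originates at pos 2; dropped at pos 0 in round 2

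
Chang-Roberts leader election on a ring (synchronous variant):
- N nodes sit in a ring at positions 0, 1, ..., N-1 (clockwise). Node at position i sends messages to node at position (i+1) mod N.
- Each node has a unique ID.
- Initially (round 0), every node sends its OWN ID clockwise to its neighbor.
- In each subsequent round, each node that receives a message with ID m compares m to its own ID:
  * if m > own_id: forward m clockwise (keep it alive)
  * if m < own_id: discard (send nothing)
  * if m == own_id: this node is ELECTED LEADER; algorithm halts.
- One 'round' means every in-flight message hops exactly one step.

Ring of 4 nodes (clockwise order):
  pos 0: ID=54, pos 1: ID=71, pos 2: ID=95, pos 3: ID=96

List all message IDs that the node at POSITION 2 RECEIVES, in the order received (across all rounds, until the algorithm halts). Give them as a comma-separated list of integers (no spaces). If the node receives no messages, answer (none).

Answer: 71,96

Derivation:
Round 1: pos1(id71) recv 54: drop; pos2(id95) recv 71: drop; pos3(id96) recv 95: drop; pos0(id54) recv 96: fwd
Round 2: pos1(id71) recv 96: fwd
Round 3: pos2(id95) recv 96: fwd
Round 4: pos3(id96) recv 96: ELECTED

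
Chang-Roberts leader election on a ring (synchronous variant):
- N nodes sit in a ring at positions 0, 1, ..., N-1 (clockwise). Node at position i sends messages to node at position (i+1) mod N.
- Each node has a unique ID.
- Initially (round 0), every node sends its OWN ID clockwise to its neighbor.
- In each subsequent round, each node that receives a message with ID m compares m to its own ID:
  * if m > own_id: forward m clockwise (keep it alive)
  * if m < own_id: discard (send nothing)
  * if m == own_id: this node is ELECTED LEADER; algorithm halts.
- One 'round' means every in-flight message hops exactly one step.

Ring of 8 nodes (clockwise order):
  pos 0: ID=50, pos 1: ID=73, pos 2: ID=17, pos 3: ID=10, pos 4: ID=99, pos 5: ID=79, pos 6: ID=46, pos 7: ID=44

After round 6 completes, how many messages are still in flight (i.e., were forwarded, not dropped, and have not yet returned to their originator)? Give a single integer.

Round 1: pos1(id73) recv 50: drop; pos2(id17) recv 73: fwd; pos3(id10) recv 17: fwd; pos4(id99) recv 10: drop; pos5(id79) recv 99: fwd; pos6(id46) recv 79: fwd; pos7(id44) recv 46: fwd; pos0(id50) recv 44: drop
Round 2: pos3(id10) recv 73: fwd; pos4(id99) recv 17: drop; pos6(id46) recv 99: fwd; pos7(id44) recv 79: fwd; pos0(id50) recv 46: drop
Round 3: pos4(id99) recv 73: drop; pos7(id44) recv 99: fwd; pos0(id50) recv 79: fwd
Round 4: pos0(id50) recv 99: fwd; pos1(id73) recv 79: fwd
Round 5: pos1(id73) recv 99: fwd; pos2(id17) recv 79: fwd
Round 6: pos2(id17) recv 99: fwd; pos3(id10) recv 79: fwd
After round 6: 2 messages still in flight

Answer: 2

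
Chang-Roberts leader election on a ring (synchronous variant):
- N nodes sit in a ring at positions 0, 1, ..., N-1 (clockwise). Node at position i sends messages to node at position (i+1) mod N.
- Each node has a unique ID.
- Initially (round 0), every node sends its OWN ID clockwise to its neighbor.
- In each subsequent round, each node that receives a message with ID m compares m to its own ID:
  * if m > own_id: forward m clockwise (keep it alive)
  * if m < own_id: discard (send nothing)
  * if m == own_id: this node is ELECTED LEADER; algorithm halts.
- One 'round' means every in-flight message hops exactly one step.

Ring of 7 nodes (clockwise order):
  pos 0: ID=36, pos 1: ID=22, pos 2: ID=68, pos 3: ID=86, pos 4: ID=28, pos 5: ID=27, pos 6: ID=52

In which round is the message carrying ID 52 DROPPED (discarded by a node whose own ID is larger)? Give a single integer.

Answer: 3

Derivation:
Round 1: pos1(id22) recv 36: fwd; pos2(id68) recv 22: drop; pos3(id86) recv 68: drop; pos4(id28) recv 86: fwd; pos5(id27) recv 28: fwd; pos6(id52) recv 27: drop; pos0(id36) recv 52: fwd
Round 2: pos2(id68) recv 36: drop; pos5(id27) recv 86: fwd; pos6(id52) recv 28: drop; pos1(id22) recv 52: fwd
Round 3: pos6(id52) recv 86: fwd; pos2(id68) recv 52: drop
Round 4: pos0(id36) recv 86: fwd
Round 5: pos1(id22) recv 86: fwd
Round 6: pos2(id68) recv 86: fwd
Round 7: pos3(id86) recv 86: ELECTED
Message ID 52 originates at pos 6; dropped at pos 2 in round 3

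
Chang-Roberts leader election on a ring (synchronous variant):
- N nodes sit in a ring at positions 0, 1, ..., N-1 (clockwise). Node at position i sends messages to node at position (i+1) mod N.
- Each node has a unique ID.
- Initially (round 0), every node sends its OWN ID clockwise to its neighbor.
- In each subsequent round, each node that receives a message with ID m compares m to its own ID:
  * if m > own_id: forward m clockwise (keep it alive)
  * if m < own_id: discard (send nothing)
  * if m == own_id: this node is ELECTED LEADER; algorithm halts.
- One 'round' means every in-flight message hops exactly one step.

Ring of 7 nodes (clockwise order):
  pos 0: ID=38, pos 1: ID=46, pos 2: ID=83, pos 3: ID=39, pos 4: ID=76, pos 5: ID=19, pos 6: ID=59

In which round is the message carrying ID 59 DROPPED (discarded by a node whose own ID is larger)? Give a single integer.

Answer: 3

Derivation:
Round 1: pos1(id46) recv 38: drop; pos2(id83) recv 46: drop; pos3(id39) recv 83: fwd; pos4(id76) recv 39: drop; pos5(id19) recv 76: fwd; pos6(id59) recv 19: drop; pos0(id38) recv 59: fwd
Round 2: pos4(id76) recv 83: fwd; pos6(id59) recv 76: fwd; pos1(id46) recv 59: fwd
Round 3: pos5(id19) recv 83: fwd; pos0(id38) recv 76: fwd; pos2(id83) recv 59: drop
Round 4: pos6(id59) recv 83: fwd; pos1(id46) recv 76: fwd
Round 5: pos0(id38) recv 83: fwd; pos2(id83) recv 76: drop
Round 6: pos1(id46) recv 83: fwd
Round 7: pos2(id83) recv 83: ELECTED
Message ID 59 originates at pos 6; dropped at pos 2 in round 3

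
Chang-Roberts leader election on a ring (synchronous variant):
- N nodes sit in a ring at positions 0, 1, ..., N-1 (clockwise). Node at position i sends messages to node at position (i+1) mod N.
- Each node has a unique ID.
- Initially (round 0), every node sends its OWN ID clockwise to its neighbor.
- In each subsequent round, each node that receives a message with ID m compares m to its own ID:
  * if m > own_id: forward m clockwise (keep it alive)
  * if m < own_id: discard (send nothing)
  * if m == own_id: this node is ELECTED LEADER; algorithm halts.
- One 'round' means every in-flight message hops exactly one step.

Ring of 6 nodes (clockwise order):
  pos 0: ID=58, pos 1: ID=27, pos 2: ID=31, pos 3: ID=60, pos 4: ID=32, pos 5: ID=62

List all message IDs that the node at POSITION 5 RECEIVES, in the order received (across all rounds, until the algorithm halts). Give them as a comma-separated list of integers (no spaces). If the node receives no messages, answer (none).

Answer: 32,60,62

Derivation:
Round 1: pos1(id27) recv 58: fwd; pos2(id31) recv 27: drop; pos3(id60) recv 31: drop; pos4(id32) recv 60: fwd; pos5(id62) recv 32: drop; pos0(id58) recv 62: fwd
Round 2: pos2(id31) recv 58: fwd; pos5(id62) recv 60: drop; pos1(id27) recv 62: fwd
Round 3: pos3(id60) recv 58: drop; pos2(id31) recv 62: fwd
Round 4: pos3(id60) recv 62: fwd
Round 5: pos4(id32) recv 62: fwd
Round 6: pos5(id62) recv 62: ELECTED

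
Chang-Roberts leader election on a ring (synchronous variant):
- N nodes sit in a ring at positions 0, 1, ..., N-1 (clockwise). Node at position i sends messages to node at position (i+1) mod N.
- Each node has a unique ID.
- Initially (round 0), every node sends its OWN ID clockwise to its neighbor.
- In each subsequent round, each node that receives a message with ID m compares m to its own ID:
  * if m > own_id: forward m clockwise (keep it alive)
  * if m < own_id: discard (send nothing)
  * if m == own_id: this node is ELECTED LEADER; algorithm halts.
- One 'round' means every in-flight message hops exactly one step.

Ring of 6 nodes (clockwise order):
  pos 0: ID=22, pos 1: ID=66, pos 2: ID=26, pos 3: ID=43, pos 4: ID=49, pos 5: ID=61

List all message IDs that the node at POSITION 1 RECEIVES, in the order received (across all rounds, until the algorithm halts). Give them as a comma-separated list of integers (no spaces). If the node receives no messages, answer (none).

Round 1: pos1(id66) recv 22: drop; pos2(id26) recv 66: fwd; pos3(id43) recv 26: drop; pos4(id49) recv 43: drop; pos5(id61) recv 49: drop; pos0(id22) recv 61: fwd
Round 2: pos3(id43) recv 66: fwd; pos1(id66) recv 61: drop
Round 3: pos4(id49) recv 66: fwd
Round 4: pos5(id61) recv 66: fwd
Round 5: pos0(id22) recv 66: fwd
Round 6: pos1(id66) recv 66: ELECTED

Answer: 22,61,66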